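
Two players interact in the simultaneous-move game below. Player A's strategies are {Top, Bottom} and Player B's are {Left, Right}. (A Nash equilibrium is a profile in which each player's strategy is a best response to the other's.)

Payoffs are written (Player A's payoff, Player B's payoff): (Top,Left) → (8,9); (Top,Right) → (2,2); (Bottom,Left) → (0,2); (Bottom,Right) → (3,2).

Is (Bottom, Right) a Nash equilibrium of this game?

At (Bottom, Right), Player A earns 3; switching to Top would give 2, so Player A has no profitable deviation.
Player B earns 2; switching to Left would give 2, so Player B has no profitable deviation.
Neither player can gain by a unilateral deviation, so this profile is a Nash equilibrium.

Yes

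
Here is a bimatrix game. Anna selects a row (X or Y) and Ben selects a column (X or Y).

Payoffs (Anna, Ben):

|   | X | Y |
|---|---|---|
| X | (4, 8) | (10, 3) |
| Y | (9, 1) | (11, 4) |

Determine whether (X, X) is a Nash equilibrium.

No

At (X, X), Anna earns 4; switching to Y would give 9, so Anna would deviate.
Ben earns 8; switching to Y would give 3, so Ben has no profitable deviation.
Since at least one player can profitably deviate, this is not a Nash equilibrium.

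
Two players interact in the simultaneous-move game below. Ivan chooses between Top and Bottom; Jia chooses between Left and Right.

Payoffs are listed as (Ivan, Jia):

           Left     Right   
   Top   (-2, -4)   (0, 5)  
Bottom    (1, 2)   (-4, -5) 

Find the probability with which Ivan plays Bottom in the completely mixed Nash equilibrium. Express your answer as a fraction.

Let r be the probability that Ivan plays Top. In a completely mixed equilibrium, Jia must be indifferent between Left and Right.
Jia's expected payoff from Left is −4r + 2(1−r); from Right it is 5r − 5(1−r).
Setting these equal: −6r + 2 = 10r − 5, so r = 7/16.
Therefore Ivan plays Bottom with probability 1 − 7/16 = 9/16.

9/16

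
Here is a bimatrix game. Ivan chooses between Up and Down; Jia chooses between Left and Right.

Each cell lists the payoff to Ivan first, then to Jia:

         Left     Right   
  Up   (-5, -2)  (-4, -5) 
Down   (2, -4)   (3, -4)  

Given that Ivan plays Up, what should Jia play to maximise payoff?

Against Up, Jia earns -2 from Left and -5 from Right.
So Left is the best response.

Left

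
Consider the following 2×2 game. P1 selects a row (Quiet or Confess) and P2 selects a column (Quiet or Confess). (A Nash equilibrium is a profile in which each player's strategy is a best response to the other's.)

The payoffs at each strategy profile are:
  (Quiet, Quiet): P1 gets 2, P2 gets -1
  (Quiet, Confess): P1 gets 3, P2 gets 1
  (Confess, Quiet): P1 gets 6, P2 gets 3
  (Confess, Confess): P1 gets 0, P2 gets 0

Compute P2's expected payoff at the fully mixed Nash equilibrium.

3/5

First find p, the probability P1 plays Quiet, from P2's indifference between Quiet and Confess: −p + 3(1−p) = p, giving p = 3/5.
Since P2 is indifferent in equilibrium, P2's expected payoff equals the payoff from either column against (3/5, 2/5). Using Quiet: −(3/5) + 3(2/5) = 3/5.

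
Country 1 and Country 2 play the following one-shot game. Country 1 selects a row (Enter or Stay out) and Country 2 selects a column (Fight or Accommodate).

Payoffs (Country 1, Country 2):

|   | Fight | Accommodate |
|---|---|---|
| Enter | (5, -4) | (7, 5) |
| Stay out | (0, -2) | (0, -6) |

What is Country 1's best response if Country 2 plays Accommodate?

Enter

Against Accommodate, Country 1 earns 7 from Enter and 0 from Stay out.
So Enter is the best response.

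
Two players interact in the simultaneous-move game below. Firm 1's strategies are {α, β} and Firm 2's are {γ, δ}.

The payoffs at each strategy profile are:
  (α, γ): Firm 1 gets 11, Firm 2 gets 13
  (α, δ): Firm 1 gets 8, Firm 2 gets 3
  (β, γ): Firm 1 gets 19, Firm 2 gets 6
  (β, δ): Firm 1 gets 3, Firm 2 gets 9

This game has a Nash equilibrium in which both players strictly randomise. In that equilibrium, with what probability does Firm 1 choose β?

Let p be the probability that Firm 1 plays α. In a completely mixed equilibrium, Firm 2 must be indifferent between γ and δ.
Firm 2's expected payoff from γ is 13p + 6(1−p); from δ it is 3p + 9(1−p).
Setting these equal: 7p + 6 = −6p + 9, so p = 3/13.
Therefore Firm 1 plays β with probability 1 − 3/13 = 10/13.

10/13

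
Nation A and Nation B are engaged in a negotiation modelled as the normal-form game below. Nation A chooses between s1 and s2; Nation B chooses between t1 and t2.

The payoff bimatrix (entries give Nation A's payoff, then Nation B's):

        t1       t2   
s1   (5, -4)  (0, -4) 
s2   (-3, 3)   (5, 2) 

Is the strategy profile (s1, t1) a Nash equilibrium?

Yes

At (s1, t1), Nation A earns 5; switching to s2 would give -3, so Nation A has no profitable deviation.
Nation B earns -4; switching to t2 would give -4, so Nation B has no profitable deviation.
Neither player can gain by a unilateral deviation, so this profile is a Nash equilibrium.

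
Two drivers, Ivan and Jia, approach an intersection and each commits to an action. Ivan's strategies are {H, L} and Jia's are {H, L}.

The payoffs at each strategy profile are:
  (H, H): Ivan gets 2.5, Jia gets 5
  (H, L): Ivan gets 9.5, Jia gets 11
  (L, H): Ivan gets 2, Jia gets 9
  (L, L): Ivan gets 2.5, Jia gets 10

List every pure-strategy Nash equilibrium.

(H, H): Jia prefers L (11 > 5) — not an equilibrium.
(H, L): Ivan gets 9.5 ≥ 2.5 from L, and Jia gets 11 ≥ 5 from H — Nash equilibrium.
(L, H): Ivan prefers H (2.5 > 2); Jia prefers L (10 > 9) — not an equilibrium.
(L, L): Ivan prefers H (9.5 > 2.5) — not an equilibrium.

(H, L)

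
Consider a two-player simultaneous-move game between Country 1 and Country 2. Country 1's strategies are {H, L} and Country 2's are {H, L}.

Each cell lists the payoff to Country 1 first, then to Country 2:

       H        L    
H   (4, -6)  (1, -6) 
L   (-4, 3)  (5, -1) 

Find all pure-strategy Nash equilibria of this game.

(H, H)

(H, H): Country 1 gets 4 ≥ -4 from L, and Country 2 gets -6 ≥ -6 from L — Nash equilibrium.
(H, L): Country 1 prefers L (5 > 1) — not an equilibrium.
(L, H): Country 1 prefers H (4 > -4) — not an equilibrium.
(L, L): Country 2 prefers H (3 > -1) — not an equilibrium.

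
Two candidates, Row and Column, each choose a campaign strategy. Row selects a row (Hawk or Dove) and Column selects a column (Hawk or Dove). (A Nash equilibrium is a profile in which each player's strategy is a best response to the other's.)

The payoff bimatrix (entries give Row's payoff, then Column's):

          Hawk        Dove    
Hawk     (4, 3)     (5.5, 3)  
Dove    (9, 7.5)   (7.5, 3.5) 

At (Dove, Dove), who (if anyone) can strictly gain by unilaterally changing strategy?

Column

Row at (Dove, Dove) earns 7.5; deviating to Hawk yields 5.5 — not better.
Column earns 3.5; deviating to Hawk yields 7.5 — a strict improvement.
Only Column has a strictly profitable deviation.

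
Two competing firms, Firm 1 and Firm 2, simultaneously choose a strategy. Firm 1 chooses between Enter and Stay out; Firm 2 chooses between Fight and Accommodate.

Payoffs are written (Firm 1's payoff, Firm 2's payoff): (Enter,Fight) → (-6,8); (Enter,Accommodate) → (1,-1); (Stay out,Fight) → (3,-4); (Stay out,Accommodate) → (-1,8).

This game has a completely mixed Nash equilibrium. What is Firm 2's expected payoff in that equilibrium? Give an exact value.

First find p, the probability Firm 1 plays Enter, from Firm 2's indifference between Fight and Accommodate: 8p − 4(1−p) = −p + 8(1−p), giving p = 4/7.
Since Firm 2 is indifferent in equilibrium, Firm 2's expected payoff equals the payoff from either column against (4/7, 3/7). Using Fight: 8(4/7) − 4(3/7) = 20/7.

20/7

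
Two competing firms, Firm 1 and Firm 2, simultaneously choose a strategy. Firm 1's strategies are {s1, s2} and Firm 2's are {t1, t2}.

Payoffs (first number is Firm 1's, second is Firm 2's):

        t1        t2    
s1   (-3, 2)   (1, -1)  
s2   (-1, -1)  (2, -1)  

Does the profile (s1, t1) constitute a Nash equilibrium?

No

At (s1, t1), Firm 1 earns -3; switching to s2 would give -1, so Firm 1 would deviate.
Firm 2 earns 2; switching to t2 would give -1, so Firm 2 has no profitable deviation.
Since at least one player can profitably deviate, this is not a Nash equilibrium.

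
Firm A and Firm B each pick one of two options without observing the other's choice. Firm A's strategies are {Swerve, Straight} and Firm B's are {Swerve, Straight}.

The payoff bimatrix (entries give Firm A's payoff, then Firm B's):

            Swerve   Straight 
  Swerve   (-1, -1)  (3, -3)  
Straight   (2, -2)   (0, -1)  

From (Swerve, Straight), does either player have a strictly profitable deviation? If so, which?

Firm B

Firm A at (Swerve, Straight) earns 3; deviating to Straight yields 0 — not better.
Firm B earns -3; deviating to Swerve yields -1 — a strict improvement.
Only Firm B has a strictly profitable deviation.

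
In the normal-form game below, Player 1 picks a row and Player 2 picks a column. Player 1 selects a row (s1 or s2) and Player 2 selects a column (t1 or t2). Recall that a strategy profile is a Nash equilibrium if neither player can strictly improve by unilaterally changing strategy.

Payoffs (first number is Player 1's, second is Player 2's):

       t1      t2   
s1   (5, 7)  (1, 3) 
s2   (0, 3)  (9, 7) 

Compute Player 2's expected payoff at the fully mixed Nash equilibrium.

5

First find x, the probability Player 1 plays s1, from Player 2's indifference between t1 and t2: 7x + 3(1−x) = 3x + 7(1−x), giving x = 1/2.
Since Player 2 is indifferent in equilibrium, Player 2's expected payoff equals the payoff from either column against (1/2, 1/2). Using t1: 7(1/2) + 3(1/2) = 5.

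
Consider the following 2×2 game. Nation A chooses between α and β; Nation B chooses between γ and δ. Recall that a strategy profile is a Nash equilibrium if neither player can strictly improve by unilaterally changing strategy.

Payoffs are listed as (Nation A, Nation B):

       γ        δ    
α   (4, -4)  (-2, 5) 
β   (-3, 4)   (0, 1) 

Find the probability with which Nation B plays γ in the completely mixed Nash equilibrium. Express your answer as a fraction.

Let c be the probability that Nation B plays γ. In a completely mixed equilibrium, Nation A must be indifferent between α and β.
Nation A's expected payoff from α is 4c − 2(1−c); from β it is −3c.
Setting these equal: 6c − 2 = −3c, so c = 2/9.

2/9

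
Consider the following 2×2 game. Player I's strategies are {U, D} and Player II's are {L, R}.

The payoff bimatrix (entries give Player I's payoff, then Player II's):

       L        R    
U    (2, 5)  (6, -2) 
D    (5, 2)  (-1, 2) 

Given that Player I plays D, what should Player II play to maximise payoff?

Against D, Player II earns 2 from L and 2 from R.
So either strategy is a best response.

either — both L and R are best responses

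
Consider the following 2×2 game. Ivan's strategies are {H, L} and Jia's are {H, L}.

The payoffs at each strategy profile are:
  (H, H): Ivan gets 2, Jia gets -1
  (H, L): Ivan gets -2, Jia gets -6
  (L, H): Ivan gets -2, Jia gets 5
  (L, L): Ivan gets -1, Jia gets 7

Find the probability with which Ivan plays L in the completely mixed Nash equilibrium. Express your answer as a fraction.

5/7

Let x be the probability that Ivan plays H. In a completely mixed equilibrium, Jia must be indifferent between H and L.
Jia's expected payoff from H is −x + 5(1−x); from L it is −6x + 7(1−x).
Setting these equal: −6x + 5 = −13x + 7, so x = 2/7.
Therefore Ivan plays L with probability 1 − 2/7 = 5/7.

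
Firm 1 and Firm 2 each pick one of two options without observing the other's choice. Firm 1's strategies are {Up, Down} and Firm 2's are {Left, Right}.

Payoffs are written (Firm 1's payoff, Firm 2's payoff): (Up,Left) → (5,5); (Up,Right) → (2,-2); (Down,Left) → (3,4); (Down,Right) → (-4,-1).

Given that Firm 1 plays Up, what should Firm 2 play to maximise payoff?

Against Up, Firm 2 earns 5 from Left and -2 from Right.
So Left is the best response.

Left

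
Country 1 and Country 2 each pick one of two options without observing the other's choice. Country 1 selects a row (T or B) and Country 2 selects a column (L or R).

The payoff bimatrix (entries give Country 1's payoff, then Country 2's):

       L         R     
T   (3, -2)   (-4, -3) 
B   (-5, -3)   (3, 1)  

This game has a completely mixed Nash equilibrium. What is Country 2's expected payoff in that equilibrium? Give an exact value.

-11/5

First find x, the probability Country 1 plays T, from Country 2's indifference between L and R: −2x − 3(1−x) = −3x + (1−x), giving x = 4/5.
Since Country 2 is indifferent in equilibrium, Country 2's expected payoff equals the payoff from either column against (4/5, 1/5). Using L: −2(4/5) − 3(1/5) = -11/5.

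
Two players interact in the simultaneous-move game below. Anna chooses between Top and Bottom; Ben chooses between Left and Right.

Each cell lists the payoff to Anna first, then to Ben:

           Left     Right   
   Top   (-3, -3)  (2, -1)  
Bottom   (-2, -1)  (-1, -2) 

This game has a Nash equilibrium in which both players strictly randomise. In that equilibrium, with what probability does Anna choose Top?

1/3

Let p be the probability that Anna plays Top. In a completely mixed equilibrium, Ben must be indifferent between Left and Right.
Ben's expected payoff from Left is −3p − (1−p); from Right it is −p − 2(1−p).
Setting these equal: −2p − 1 = p − 2, so p = 1/3.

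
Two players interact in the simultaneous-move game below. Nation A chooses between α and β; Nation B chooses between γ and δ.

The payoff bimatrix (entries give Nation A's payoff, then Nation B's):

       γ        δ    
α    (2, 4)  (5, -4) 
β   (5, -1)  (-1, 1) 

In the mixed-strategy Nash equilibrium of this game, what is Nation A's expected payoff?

First find y, the probability Nation B plays γ, from Nation A's indifference between α and β: 2y + 5(1−y) = 5y − (1−y), giving y = 2/3.
Since Nation A is indifferent in equilibrium, Nation A's expected payoff equals the payoff from either row against (2/3, 1/3). Using α: 2(2/3) + 5(1/3) = 3.

3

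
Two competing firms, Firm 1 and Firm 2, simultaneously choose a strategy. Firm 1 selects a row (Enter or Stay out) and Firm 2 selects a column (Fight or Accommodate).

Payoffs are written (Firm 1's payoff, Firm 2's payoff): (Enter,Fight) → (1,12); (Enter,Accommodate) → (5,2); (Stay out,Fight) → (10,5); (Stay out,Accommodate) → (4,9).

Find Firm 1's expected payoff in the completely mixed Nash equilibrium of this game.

First find q, the probability Firm 2 plays Fight, from Firm 1's indifference between Enter and Stay out: q + 5(1−q) = 10q + 4(1−q), giving q = 1/10.
Since Firm 1 is indifferent in equilibrium, Firm 1's expected payoff equals the payoff from either row against (1/10, 9/10). Using Enter: (1/10) + 5(9/10) = 23/5.

23/5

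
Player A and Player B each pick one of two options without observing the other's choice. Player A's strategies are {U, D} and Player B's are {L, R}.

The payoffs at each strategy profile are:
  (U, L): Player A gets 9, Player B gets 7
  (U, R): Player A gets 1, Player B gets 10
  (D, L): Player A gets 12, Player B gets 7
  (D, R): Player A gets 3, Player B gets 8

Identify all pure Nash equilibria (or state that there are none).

(U, L): Player A prefers D (12 > 9); Player B prefers R (10 > 7) — not an equilibrium.
(U, R): Player A prefers D (3 > 1) — not an equilibrium.
(D, L): Player B prefers R (8 > 7) — not an equilibrium.
(D, R): Player A gets 3 ≥ 1 from U, and Player B gets 8 ≥ 7 from L — Nash equilibrium.

(D, R)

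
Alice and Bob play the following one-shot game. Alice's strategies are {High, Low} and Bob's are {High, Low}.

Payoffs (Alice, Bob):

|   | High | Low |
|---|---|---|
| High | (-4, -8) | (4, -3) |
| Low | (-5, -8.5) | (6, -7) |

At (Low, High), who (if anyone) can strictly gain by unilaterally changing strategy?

Both

Alice at (Low, High) earns -5; deviating to High yields -4 — a strict improvement.
Bob earns -8.5; deviating to Low yields -7 — a strict improvement.
Both Alice and Bob have strictly profitable deviations.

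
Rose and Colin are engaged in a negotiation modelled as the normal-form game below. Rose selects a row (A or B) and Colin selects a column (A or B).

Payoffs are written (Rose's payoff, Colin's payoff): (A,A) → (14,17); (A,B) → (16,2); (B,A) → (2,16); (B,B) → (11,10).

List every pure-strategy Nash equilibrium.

(A, A): Rose gets 14 ≥ 2 from B, and Colin gets 17 ≥ 2 from B — Nash equilibrium.
(A, B): Colin prefers A (17 > 2) — not an equilibrium.
(B, A): Rose prefers A (14 > 2) — not an equilibrium.
(B, B): Rose prefers A (16 > 11); Colin prefers A (16 > 10) — not an equilibrium.

(A, A)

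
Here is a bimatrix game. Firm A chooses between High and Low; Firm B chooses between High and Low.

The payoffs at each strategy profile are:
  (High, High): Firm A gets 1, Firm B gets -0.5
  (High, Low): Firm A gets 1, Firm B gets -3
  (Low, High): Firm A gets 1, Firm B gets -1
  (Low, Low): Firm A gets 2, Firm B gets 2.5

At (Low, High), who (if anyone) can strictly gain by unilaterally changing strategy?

Firm A at (Low, High) earns 1; deviating to High yields 1 — not better.
Firm B earns -1; deviating to Low yields 2.5 — a strict improvement.
Only Firm B has a strictly profitable deviation.

Firm B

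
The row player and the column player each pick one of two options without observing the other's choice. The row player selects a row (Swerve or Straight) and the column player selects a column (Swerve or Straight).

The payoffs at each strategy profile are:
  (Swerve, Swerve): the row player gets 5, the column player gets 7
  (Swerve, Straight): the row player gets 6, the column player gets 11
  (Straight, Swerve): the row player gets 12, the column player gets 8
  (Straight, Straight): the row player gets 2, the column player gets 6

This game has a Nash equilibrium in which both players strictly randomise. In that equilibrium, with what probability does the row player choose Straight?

Let p be the probability that the row player plays Swerve. In a completely mixed equilibrium, the column player must be indifferent between Swerve and Straight.
The column player's expected payoff from Swerve is 7p + 8(1−p); from Straight it is 11p + 6(1−p).
Setting these equal: −p + 8 = 5p + 6, so p = 1/3.
Therefore the row player plays Straight with probability 1 − 1/3 = 2/3.

2/3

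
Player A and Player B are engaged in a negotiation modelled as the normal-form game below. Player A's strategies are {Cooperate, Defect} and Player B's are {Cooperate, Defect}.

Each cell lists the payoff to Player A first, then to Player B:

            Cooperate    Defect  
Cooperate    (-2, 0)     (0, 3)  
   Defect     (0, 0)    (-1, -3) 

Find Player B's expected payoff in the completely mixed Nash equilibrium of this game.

First find p, the probability Player A plays Cooperate, from Player B's indifference between Cooperate and Defect: 0 = 3p − 3(1−p), giving p = 1/2.
Since Player B is indifferent in equilibrium, Player B's expected payoff equals the payoff from either column against (1/2, 1/2). Using Cooperate: 0 = 0.

0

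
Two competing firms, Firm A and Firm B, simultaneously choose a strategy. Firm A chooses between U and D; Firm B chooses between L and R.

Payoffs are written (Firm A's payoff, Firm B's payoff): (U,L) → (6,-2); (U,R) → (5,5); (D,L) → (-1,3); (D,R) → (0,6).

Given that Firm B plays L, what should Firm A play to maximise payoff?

U

Against L, Firm A earns 6 from U and -1 from D.
So U is the best response.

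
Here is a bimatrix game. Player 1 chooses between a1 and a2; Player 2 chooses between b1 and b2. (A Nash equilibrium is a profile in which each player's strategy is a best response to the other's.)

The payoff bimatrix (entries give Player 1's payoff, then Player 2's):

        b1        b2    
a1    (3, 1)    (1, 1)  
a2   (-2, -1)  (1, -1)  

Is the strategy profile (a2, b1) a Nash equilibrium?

At (a2, b1), Player 1 earns -2; switching to a1 would give 3, so Player 1 would deviate.
Player 2 earns -1; switching to b2 would give -1, so Player 2 has no profitable deviation.
Since at least one player can profitably deviate, this is not a Nash equilibrium.

No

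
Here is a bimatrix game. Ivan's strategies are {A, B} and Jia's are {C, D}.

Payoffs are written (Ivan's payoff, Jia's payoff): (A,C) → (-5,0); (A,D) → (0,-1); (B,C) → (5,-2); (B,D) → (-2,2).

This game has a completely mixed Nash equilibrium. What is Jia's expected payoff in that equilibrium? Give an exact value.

-2/5

First find p, the probability Ivan plays A, from Jia's indifference between C and D: −2(1−p) = −p + 2(1−p), giving p = 4/5.
Since Jia is indifferent in equilibrium, Jia's expected payoff equals the payoff from either column against (4/5, 1/5). Using C: −2(1/5) = -2/5.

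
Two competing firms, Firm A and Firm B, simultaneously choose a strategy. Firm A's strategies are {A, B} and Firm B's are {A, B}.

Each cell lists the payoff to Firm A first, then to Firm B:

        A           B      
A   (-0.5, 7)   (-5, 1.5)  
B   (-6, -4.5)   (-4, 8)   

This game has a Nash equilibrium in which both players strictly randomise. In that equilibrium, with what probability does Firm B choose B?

11/13

Let c be the probability that Firm B plays A. In a completely mixed equilibrium, Firm A must be indifferent between A and B.
Firm A's expected payoff from A is −0.5c − 5(1−c); from B it is −6c − 4(1−c).
Setting these equal: 4.5c − 5 = −2c − 4, so c = 2/13.
Therefore Firm B plays B with probability 1 − 2/13 = 11/13.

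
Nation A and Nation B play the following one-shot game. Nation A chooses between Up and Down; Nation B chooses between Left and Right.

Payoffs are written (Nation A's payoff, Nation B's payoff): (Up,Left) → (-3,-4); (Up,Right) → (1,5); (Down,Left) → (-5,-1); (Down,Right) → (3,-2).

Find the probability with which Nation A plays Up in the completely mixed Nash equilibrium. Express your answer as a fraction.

Let x be the probability that Nation A plays Up. In a completely mixed equilibrium, Nation B must be indifferent between Left and Right.
Nation B's expected payoff from Left is −4x − (1−x); from Right it is 5x − 2(1−x).
Setting these equal: −3x − 1 = 7x − 2, so x = 1/10.

1/10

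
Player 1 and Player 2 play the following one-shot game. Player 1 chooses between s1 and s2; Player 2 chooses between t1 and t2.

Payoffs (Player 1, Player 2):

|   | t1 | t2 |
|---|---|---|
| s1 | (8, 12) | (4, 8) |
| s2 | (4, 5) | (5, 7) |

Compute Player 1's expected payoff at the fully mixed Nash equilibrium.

24/5

First find y, the probability Player 2 plays t1, from Player 1's indifference between s1 and s2: 8y + 4(1−y) = 4y + 5(1−y), giving y = 1/5.
Since Player 1 is indifferent in equilibrium, Player 1's expected payoff equals the payoff from either row against (1/5, 4/5). Using s1: 8(1/5) + 4(4/5) = 24/5.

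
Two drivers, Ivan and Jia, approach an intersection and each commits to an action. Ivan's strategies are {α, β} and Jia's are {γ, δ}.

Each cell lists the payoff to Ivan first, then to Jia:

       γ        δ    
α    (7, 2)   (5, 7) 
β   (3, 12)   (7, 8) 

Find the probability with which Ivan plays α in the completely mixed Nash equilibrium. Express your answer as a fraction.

Let x be the probability that Ivan plays α. In a completely mixed equilibrium, Jia must be indifferent between γ and δ.
Jia's expected payoff from γ is 2x + 12(1−x); from δ it is 7x + 8(1−x).
Setting these equal: −10x + 12 = −x + 8, so x = 4/9.

4/9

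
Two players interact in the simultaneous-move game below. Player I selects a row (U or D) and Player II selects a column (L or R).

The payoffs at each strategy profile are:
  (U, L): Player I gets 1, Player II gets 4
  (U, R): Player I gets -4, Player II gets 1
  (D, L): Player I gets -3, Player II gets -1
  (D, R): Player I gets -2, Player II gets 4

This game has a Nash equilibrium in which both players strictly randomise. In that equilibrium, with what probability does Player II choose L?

Let q be the probability that Player II plays L. In a completely mixed equilibrium, Player I must be indifferent between U and D.
Player I's expected payoff from U is q − 4(1−q); from D it is −3q − 2(1−q).
Setting these equal: 5q − 4 = −q − 2, so q = 1/3.

1/3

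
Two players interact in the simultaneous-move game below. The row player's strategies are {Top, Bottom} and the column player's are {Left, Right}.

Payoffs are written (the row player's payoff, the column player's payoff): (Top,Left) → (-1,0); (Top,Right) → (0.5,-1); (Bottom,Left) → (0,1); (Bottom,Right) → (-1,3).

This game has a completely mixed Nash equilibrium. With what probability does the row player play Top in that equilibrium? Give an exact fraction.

Let x be the probability that the row player plays Top. In a completely mixed equilibrium, the column player must be indifferent between Left and Right.
The column player's expected payoff from Left is (1−x); from Right it is −x + 3(1−x).
Setting these equal: −x + 1 = −4x + 3, so x = 2/3.

2/3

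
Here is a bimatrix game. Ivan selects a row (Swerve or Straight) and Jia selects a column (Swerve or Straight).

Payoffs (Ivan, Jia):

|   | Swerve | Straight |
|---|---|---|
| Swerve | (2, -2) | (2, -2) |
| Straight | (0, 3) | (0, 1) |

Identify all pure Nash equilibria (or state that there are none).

(Swerve, Swerve): Ivan gets 2 ≥ 0 from Straight, and Jia gets -2 ≥ -2 from Straight — Nash equilibrium.
(Swerve, Straight): Ivan gets 2 ≥ 0 from Straight, and Jia gets -2 ≥ -2 from Swerve — Nash equilibrium.
(Straight, Swerve): Ivan prefers Swerve (2 > 0) — not an equilibrium.
(Straight, Straight): Ivan prefers Swerve (2 > 0); Jia prefers Swerve (3 > 1) — not an equilibrium.

(Swerve, Swerve) and (Swerve, Straight)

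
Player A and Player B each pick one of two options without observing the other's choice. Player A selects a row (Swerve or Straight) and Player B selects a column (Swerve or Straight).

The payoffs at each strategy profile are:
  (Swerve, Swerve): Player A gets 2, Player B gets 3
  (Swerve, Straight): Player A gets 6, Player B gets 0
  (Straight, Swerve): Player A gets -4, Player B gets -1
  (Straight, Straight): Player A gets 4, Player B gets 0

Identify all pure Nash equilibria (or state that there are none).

(Swerve, Swerve): Player A gets 2 ≥ -4 from Straight, and Player B gets 3 ≥ 0 from Straight — Nash equilibrium.
(Swerve, Straight): Player B prefers Swerve (3 > 0) — not an equilibrium.
(Straight, Swerve): Player A prefers Swerve (2 > -4); Player B prefers Straight (0 > -1) — not an equilibrium.
(Straight, Straight): Player A prefers Swerve (6 > 4) — not an equilibrium.

(Swerve, Swerve)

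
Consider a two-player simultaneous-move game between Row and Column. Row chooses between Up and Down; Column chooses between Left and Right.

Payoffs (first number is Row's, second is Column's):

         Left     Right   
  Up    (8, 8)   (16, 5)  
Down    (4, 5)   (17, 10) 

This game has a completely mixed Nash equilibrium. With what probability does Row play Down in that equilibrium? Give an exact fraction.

Let x be the probability that Row plays Up. In a completely mixed equilibrium, Column must be indifferent between Left and Right.
Column's expected payoff from Left is 8x + 5(1−x); from Right it is 5x + 10(1−x).
Setting these equal: 3x + 5 = −5x + 10, so x = 5/8.
Therefore Row plays Down with probability 1 − 5/8 = 3/8.

3/8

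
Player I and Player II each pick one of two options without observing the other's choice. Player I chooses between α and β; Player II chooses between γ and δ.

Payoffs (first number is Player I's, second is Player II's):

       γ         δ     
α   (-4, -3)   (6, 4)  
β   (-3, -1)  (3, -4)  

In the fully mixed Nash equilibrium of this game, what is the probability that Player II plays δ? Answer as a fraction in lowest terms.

Let y be the probability that Player II plays γ. In a completely mixed equilibrium, Player I must be indifferent between α and β.
Player I's expected payoff from α is −4y + 6(1−y); from β it is −3y + 3(1−y).
Setting these equal: −10y + 6 = −6y + 3, so y = 3/4.
Therefore Player II plays δ with probability 1 − 3/4 = 1/4.

1/4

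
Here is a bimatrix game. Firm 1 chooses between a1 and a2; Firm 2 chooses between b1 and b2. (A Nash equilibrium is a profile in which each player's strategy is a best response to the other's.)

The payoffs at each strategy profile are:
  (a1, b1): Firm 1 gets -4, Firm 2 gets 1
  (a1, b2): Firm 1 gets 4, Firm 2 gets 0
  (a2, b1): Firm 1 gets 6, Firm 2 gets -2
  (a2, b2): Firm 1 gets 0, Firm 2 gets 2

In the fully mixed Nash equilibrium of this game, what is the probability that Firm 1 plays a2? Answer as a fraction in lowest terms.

1/5

Let r be the probability that Firm 1 plays a1. In a completely mixed equilibrium, Firm 2 must be indifferent between b1 and b2.
Firm 2's expected payoff from b1 is r − 2(1−r); from b2 it is 2(1−r).
Setting these equal: 3r − 2 = −2r + 2, so r = 4/5.
Therefore Firm 1 plays a2 with probability 1 − 4/5 = 1/5.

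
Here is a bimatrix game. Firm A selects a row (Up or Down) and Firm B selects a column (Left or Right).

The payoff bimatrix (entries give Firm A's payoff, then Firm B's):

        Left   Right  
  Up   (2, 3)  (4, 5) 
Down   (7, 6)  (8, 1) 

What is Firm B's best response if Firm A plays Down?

Left

Against Down, Firm B earns 6 from Left and 1 from Right.
So Left is the best response.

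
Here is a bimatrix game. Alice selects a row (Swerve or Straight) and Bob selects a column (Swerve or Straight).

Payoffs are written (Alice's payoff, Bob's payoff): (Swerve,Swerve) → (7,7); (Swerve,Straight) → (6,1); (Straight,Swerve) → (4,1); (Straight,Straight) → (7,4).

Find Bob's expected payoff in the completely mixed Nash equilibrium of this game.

3

First find p, the probability Alice plays Swerve, from Bob's indifference between Swerve and Straight: 7p + (1−p) = p + 4(1−p), giving p = 1/3.
Since Bob is indifferent in equilibrium, Bob's expected payoff equals the payoff from either column against (1/3, 2/3). Using Swerve: 7(1/3) + (2/3) = 3.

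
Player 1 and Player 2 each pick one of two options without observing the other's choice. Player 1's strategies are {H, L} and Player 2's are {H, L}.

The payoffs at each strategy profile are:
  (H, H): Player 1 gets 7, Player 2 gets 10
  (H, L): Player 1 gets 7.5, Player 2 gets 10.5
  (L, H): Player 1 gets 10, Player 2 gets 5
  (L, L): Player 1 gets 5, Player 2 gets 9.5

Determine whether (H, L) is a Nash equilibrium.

At (H, L), Player 1 earns 7.5; switching to L would give 5, so Player 1 has no profitable deviation.
Player 2 earns 10.5; switching to H would give 10, so Player 2 has no profitable deviation.
Neither player can gain by a unilateral deviation, so this profile is a Nash equilibrium.

Yes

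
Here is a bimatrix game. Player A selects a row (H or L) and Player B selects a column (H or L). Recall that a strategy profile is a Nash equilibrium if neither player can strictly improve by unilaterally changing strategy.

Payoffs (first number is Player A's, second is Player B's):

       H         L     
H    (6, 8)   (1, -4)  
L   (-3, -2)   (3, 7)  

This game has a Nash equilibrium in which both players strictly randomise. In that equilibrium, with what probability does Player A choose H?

3/7

Let p be the probability that Player A plays H. In a completely mixed equilibrium, Player B must be indifferent between H and L.
Player B's expected payoff from H is 8p − 2(1−p); from L it is −4p + 7(1−p).
Setting these equal: 10p − 2 = −11p + 7, so p = 3/7.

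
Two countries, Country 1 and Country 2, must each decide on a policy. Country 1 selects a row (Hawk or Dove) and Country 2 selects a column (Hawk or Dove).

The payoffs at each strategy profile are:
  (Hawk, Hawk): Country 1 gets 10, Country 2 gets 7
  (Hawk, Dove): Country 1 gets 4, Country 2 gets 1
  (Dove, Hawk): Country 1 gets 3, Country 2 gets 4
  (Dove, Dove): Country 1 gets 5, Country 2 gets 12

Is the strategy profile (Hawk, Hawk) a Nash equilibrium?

At (Hawk, Hawk), Country 1 earns 10; switching to Dove would give 3, so Country 1 has no profitable deviation.
Country 2 earns 7; switching to Dove would give 1, so Country 2 has no profitable deviation.
Neither player can gain by a unilateral deviation, so this profile is a Nash equilibrium.

Yes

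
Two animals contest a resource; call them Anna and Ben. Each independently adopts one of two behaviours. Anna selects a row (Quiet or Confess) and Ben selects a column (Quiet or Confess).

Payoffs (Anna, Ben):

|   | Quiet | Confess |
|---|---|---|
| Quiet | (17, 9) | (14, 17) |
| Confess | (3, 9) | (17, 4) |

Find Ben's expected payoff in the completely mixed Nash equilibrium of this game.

First find p, the probability Anna plays Quiet, from Ben's indifference between Quiet and Confess: 9p + 9(1−p) = 17p + 4(1−p), giving p = 5/13.
Since Ben is indifferent in equilibrium, Ben's expected payoff equals the payoff from either column against (5/13, 8/13). Using Quiet: 9(5/13) + 9(8/13) = 9.

9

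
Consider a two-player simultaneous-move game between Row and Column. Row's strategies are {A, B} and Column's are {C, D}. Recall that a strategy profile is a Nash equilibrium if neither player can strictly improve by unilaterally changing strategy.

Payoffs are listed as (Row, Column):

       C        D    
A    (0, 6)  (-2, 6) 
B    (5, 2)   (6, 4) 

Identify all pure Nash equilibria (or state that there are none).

(A, C): Row prefers B (5 > 0) — not an equilibrium.
(A, D): Row prefers B (6 > -2) — not an equilibrium.
(B, C): Column prefers D (4 > 2) — not an equilibrium.
(B, D): Row gets 6 ≥ -2 from A, and Column gets 4 ≥ 2 from C — Nash equilibrium.

(B, D)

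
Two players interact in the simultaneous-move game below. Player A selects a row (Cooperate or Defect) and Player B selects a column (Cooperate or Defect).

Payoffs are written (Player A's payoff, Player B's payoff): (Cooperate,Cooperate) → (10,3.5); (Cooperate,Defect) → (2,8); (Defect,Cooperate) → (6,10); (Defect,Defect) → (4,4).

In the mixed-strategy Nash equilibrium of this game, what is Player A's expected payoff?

First find y, the probability Player B plays Cooperate, from Player A's indifference between Cooperate and Defect: 10y + 2(1−y) = 6y + 4(1−y), giving y = 1/3.
Since Player A is indifferent in equilibrium, Player A's expected payoff equals the payoff from either row against (1/3, 2/3). Using Cooperate: 10(1/3) + 2(2/3) = 14/3.

14/3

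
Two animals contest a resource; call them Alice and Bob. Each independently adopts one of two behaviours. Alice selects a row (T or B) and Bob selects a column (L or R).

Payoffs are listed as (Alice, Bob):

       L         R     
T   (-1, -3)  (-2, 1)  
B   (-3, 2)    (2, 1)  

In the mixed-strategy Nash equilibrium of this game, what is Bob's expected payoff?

1

First find x, the probability Alice plays T, from Bob's indifference between L and R: −3x + 2(1−x) = x + (1−x), giving x = 1/5.
Since Bob is indifferent in equilibrium, Bob's expected payoff equals the payoff from either column against (1/5, 4/5). Using L: −3(1/5) + 2(4/5) = 1.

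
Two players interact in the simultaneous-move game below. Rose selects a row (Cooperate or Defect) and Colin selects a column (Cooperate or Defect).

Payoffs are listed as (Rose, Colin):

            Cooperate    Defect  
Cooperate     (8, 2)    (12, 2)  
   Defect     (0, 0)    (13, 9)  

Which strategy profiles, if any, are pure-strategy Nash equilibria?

(Cooperate, Cooperate): Rose gets 8 ≥ 0 from Defect, and Colin gets 2 ≥ 2 from Defect — Nash equilibrium.
(Cooperate, Defect): Rose prefers Defect (13 > 12) — not an equilibrium.
(Defect, Cooperate): Rose prefers Cooperate (8 > 0); Colin prefers Defect (9 > 0) — not an equilibrium.
(Defect, Defect): Rose gets 13 ≥ 12 from Cooperate, and Colin gets 9 ≥ 0 from Cooperate — Nash equilibrium.

(Cooperate, Cooperate) and (Defect, Defect)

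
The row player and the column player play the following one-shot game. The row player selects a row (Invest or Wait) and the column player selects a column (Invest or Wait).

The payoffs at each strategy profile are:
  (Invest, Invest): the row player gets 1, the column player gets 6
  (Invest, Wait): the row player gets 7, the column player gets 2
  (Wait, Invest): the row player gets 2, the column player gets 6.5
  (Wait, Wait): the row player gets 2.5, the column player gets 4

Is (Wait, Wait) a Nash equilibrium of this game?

No

At (Wait, Wait), the row player earns 2.5; switching to Invest would give 7, so the row player would deviate.
The column player earns 4; switching to Invest would give 6.5, so the column player would deviate.
Since at least one player can profitably deviate, this is not a Nash equilibrium.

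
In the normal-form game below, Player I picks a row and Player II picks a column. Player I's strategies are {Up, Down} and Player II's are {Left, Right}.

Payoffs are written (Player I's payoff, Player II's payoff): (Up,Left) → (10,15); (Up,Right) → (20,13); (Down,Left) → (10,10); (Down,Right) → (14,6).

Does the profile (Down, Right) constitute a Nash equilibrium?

No

At (Down, Right), Player I earns 14; switching to Up would give 20, so Player I would deviate.
Player II earns 6; switching to Left would give 10, so Player II would deviate.
Since at least one player can profitably deviate, this is not a Nash equilibrium.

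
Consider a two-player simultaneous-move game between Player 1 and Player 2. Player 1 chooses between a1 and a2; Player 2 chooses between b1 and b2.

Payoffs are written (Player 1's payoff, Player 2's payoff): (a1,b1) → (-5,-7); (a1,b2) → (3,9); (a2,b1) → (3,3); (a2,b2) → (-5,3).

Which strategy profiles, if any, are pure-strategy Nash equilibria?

(a1, b1): Player 1 prefers a2 (3 > -5); Player 2 prefers b2 (9 > -7) — not an equilibrium.
(a1, b2): Player 1 gets 3 ≥ -5 from a2, and Player 2 gets 9 ≥ -7 from b1 — Nash equilibrium.
(a2, b1): Player 1 gets 3 ≥ -5 from a1, and Player 2 gets 3 ≥ 3 from b2 — Nash equilibrium.
(a2, b2): Player 1 prefers a1 (3 > -5) — not an equilibrium.

(a1, b2) and (a2, b1)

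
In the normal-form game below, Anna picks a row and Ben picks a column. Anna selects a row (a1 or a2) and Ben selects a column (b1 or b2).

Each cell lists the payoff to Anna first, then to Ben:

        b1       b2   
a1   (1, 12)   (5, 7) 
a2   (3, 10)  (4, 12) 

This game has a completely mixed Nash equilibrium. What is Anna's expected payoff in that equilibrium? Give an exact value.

11/3

First find y, the probability Ben plays b1, from Anna's indifference between a1 and a2: y + 5(1−y) = 3y + 4(1−y), giving y = 1/3.
Since Anna is indifferent in equilibrium, Anna's expected payoff equals the payoff from either row against (1/3, 2/3). Using a1: (1/3) + 5(2/3) = 11/3.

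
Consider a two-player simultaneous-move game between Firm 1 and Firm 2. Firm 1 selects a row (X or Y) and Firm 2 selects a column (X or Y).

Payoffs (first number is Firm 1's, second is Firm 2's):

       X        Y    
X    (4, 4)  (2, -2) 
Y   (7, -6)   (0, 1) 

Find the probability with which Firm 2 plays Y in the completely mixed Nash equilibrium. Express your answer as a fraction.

3/5

Let y be the probability that Firm 2 plays X. In a completely mixed equilibrium, Firm 1 must be indifferent between X and Y.
Firm 1's expected payoff from X is 4y + 2(1−y); from Y it is 7y.
Setting these equal: 2y + 2 = 7y, so y = 2/5.
Therefore Firm 2 plays Y with probability 1 − 2/5 = 3/5.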